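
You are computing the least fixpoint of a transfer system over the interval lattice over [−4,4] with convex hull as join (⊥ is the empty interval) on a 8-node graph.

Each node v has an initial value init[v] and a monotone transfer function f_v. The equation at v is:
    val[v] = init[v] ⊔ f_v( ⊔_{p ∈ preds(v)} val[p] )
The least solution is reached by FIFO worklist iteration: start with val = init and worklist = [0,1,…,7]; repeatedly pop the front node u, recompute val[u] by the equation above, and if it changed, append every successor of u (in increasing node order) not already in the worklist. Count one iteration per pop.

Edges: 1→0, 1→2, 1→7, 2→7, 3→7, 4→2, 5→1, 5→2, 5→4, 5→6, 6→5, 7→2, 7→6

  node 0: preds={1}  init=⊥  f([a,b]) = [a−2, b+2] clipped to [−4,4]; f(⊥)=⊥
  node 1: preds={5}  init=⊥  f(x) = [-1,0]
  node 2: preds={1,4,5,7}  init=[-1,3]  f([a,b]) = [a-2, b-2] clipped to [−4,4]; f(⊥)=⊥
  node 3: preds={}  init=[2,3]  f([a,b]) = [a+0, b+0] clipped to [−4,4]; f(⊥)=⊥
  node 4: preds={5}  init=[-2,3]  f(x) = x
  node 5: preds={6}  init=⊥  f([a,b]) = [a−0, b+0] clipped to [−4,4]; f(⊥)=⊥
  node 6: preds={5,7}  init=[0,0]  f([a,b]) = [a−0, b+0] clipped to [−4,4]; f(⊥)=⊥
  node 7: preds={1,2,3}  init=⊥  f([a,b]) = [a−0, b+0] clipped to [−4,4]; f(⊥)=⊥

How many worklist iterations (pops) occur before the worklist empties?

19

Worklist (19 pops):
  #1 pop 0: in=⊥ → ⊥ (no change)
  #2 pop 1: in=⊥ → [-1,0] (was ⊥); enqueue [0]
  #3 pop 2: in=[-2,3] → [-4,3] (was [-1,3]); enqueue []
  #4 pop 3: in=⊥ → [2,3] (no change)
  #5 pop 4: in=⊥ → [-2,3] (no change)
  #6 pop 5: in=[0,0] → [0,0] (was ⊥); enqueue [1,2,4]
  #7 pop 6: in=[0,0] → [0,0] (no change)
  #8 pop 7: in=[-4,3] → [-4,3] (was ⊥); enqueue [6]
  #9 pop 0: in=[-1,0] → [-3,2] (was ⊥); enqueue []
  #10 pop 1: in=[0,0] → [-1,0] (no change)
  #11 pop 2: in=[-4,3] → [-4,3] (no change)
  #12 pop 4: in=[0,0] → [-2,3] (no change)
  #13 pop 6: in=[-4,3] → [-4,3] (was [0,0]); enqueue [5]
  #14 pop 5: in=[-4,3] → [-4,3] (was [0,0]); enqueue [1,2,4,6]
  #15 pop 1: in=[-4,3] → [-1,0] (no change)
  #16 pop 2: in=[-4,3] → [-4,3] (no change)
  #17 pop 4: in=[-4,3] → [-4,3] (was [-2,3]); enqueue [2]
  #18 pop 6: in=[-4,3] → [-4,3] (no change)
  #19 pop 2: in=[-4,3] → [-4,3] (no change)

Fixpoint:
  val[0] = [-3,2]
  val[1] = [-1,0]
  val[2] = [-4,3]
  val[3] = [2,3]
  val[4] = [-4,3]
  val[5] = [-4,3]
  val[6] = [-4,3]
  val[7] = [-4,3]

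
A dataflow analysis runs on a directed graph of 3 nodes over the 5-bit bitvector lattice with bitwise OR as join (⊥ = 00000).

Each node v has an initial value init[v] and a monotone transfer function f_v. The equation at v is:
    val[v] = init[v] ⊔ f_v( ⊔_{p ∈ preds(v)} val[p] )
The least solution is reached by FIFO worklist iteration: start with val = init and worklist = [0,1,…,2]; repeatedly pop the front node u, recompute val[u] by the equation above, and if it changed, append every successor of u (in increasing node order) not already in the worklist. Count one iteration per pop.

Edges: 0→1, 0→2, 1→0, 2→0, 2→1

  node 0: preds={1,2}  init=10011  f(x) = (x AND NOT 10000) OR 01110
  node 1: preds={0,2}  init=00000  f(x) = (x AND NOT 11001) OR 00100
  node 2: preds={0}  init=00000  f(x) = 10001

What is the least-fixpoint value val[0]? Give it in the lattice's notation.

11111

Worklist (5 pops):
  #1 pop 0: in=00000 → 11111 (was 10011); enqueue []
  #2 pop 1: in=11111 → 00110 (was 00000); enqueue [0]
  #3 pop 2: in=11111 → 10001 (was 00000); enqueue [1]
  #4 pop 0: in=10111 → 11111 (no change)
  #5 pop 1: in=11111 → 00110 (no change)

Fixpoint:
  val[0] = 11111
  val[1] = 00110
  val[2] = 10001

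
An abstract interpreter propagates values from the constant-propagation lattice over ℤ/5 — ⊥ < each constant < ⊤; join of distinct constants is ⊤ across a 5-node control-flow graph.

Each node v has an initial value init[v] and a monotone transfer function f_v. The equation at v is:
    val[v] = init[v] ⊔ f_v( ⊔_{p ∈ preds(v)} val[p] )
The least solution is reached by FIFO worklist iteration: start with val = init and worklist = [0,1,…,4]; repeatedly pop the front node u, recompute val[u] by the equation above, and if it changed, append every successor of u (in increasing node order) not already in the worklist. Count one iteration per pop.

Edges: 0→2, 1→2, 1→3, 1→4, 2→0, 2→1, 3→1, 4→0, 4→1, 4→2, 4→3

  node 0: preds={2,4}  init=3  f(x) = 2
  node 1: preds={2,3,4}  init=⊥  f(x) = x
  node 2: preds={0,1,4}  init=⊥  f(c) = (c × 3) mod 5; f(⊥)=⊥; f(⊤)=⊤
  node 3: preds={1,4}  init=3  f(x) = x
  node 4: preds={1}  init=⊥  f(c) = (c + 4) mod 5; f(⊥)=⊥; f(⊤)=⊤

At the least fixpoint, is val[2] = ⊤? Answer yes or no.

Trace (14 dequeues):
  [1] u=0 | in ⊥ | out ⊤ | prev 3 | push {}
  [2] u=1 | in 3 | out 3 | prev ⊥ | push {}
  [3] u=2 | in ⊤ | out ⊤ | prev ⊥ | push {0,1}
  [4] u=3 | in 3 | out 3 | ==
  [5] u=4 | in 3 | out 2 | prev ⊥ | push {2,3}
  [6] u=0 | in ⊤ | out ⊤ | ==
  [7] u=1 | in ⊤ | out ⊤ | prev 3 | push {4}
  [8] u=2 | in ⊤ | out ⊤ | ==
  [9] u=3 | in ⊤ | out ⊤ | prev 3 | push {1}
  [10] u=4 | in ⊤ | out ⊤ | prev 2 | push {0,2,3}
  [11] u=1 | in ⊤ | out ⊤ | ==
  [12] u=0 | in ⊤ | out ⊤ | ==
  [13] u=2 | in ⊤ | out ⊤ | ==
  [14] u=3 | in ⊤ | out ⊤ | ==

Converged values:
  [0] ⊤
  [1] ⊤
  [2] ⊤
  [3] ⊤
  [4] ⊤

yes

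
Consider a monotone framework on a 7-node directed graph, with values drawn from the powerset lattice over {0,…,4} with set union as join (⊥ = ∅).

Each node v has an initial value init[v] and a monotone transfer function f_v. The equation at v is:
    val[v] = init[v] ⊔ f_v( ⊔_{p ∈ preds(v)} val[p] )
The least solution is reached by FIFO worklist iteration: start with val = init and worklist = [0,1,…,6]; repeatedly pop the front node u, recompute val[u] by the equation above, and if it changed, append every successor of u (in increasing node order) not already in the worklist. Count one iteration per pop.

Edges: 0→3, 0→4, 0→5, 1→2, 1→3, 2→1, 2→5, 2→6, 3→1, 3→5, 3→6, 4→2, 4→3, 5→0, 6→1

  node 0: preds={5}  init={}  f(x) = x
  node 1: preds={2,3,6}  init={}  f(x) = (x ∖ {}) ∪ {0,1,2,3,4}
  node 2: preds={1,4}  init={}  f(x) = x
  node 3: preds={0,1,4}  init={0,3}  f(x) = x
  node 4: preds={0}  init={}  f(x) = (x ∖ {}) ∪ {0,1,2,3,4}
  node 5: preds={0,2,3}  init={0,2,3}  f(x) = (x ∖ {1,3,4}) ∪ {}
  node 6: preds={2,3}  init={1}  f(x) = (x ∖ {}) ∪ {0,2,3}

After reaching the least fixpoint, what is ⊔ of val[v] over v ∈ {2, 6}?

Iteration log — 10 steps:
  step 1. node 0  ⊔preds={0,2,3}  new={0,2,3}  old={}  +wl: 
  step 2. node 1  ⊔preds={0,1,3}  new={0,1,2,3,4}  old={}  +wl: 
  step 3. node 2  ⊔preds={0,1,2,3,4}  new={0,1,2,3,4}  old={}  +wl: 1
  step 4. node 3  ⊔preds={0,1,2,3,4}  new={0,1,2,3,4}  old={0,3}  +wl: 
  step 5. node 4  ⊔preds={0,2,3}  new={0,1,2,3,4}  old={}  +wl: 2,3
  step 6. node 5  ⊔preds={0,1,2,3,4}  new={0,2,3}  stable
  step 7. node 6  ⊔preds={0,1,2,3,4}  new={0,1,2,3,4}  old={1}  +wl: 
  step 8. node 1  ⊔preds={0,1,2,3,4}  new={0,1,2,3,4}  stable
  step 9. node 2  ⊔preds={0,1,2,3,4}  new={0,1,2,3,4}  stable
  step 10. node 3  ⊔preds={0,1,2,3,4}  new={0,1,2,3,4}  stable

Least fixpoint reached:
  node 0: {0,2,3}
  node 1: {0,1,2,3,4}
  node 2: {0,1,2,3,4}
  node 3: {0,1,2,3,4}
  node 4: {0,1,2,3,4}
  node 5: {0,2,3}
  node 6: {0,1,2,3,4}

{0,1,2,3,4}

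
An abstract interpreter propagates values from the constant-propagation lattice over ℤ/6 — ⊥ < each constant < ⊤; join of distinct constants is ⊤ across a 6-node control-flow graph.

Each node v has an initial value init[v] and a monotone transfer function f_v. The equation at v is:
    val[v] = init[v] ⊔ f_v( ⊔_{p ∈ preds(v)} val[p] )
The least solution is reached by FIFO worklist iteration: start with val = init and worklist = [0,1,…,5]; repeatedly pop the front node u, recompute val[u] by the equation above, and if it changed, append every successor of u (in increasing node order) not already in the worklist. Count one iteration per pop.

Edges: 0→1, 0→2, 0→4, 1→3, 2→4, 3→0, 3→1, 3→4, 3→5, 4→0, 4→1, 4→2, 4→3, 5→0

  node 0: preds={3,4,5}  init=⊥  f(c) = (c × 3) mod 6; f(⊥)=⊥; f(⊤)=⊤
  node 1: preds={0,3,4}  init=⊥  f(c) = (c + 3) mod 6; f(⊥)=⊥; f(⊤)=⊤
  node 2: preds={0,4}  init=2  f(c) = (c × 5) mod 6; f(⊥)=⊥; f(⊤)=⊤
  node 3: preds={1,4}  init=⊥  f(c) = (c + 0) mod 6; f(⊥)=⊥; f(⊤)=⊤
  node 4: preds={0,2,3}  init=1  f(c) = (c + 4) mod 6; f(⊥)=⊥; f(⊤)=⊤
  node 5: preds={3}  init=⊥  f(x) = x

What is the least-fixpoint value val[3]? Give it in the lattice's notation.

⊤

Trace (11 dequeues):
  [1] u=0 | in 1 | out 3 | prev ⊥ | push {}
  [2] u=1 | in ⊤ | out ⊤ | prev ⊥ | push {}
  [3] u=2 | in ⊤ | out ⊤ | prev 2 | push {}
  [4] u=3 | in ⊤ | out ⊤ | prev ⊥ | push {0,1}
  [5] u=4 | in ⊤ | out ⊤ | prev 1 | push {2,3}
  [6] u=5 | in ⊤ | out ⊤ | prev ⊥ | push {}
  [7] u=0 | in ⊤ | out ⊤ | prev 3 | push {4}
  [8] u=1 | in ⊤ | out ⊤ | ==
  [9] u=2 | in ⊤ | out ⊤ | ==
  [10] u=3 | in ⊤ | out ⊤ | ==
  [11] u=4 | in ⊤ | out ⊤ | ==

Converged values:
  [0] ⊤
  [1] ⊤
  [2] ⊤
  [3] ⊤
  [4] ⊤
  [5] ⊤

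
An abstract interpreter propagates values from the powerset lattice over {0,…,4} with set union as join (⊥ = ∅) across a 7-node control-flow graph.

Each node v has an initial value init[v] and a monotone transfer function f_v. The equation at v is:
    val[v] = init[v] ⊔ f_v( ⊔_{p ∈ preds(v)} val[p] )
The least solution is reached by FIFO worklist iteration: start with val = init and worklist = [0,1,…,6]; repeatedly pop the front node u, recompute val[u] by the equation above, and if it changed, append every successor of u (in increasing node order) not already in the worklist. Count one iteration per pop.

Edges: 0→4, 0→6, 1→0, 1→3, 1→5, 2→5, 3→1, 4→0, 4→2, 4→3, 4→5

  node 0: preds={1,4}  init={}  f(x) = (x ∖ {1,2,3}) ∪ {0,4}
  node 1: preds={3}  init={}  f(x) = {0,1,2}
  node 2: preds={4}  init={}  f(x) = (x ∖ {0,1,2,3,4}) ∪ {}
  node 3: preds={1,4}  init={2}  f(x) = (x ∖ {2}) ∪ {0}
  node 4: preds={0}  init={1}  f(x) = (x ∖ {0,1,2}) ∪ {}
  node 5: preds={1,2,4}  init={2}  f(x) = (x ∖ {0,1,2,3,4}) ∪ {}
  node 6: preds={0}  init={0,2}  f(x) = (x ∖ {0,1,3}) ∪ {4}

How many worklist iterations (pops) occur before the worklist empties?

12

Iteration log — 12 steps:
  step 1. node 0  ⊔preds={1}  new={0,4}  old={}  +wl: 
  step 2. node 1  ⊔preds={2}  new={0,1,2}  old={}  +wl: 0
  step 3. node 2  ⊔preds={1}  new={}  stable
  step 4. node 3  ⊔preds={0,1,2}  new={0,1,2}  old={2}  +wl: 1
  step 5. node 4  ⊔preds={0,4}  new={1,4}  old={1}  +wl: 2,3
  step 6. node 5  ⊔preds={0,1,2,4}  new={2}  stable
  step 7. node 6  ⊔preds={0,4}  new={0,2,4}  old={0,2}  +wl: 
  step 8. node 0  ⊔preds={0,1,2,4}  new={0,4}  stable
  step 9. node 1  ⊔preds={0,1,2}  new={0,1,2}  stable
  step 10. node 2  ⊔preds={1,4}  new={}  stable
  step 11. node 3  ⊔preds={0,1,2,4}  new={0,1,2,4}  old={0,1,2}  +wl: 1
  step 12. node 1  ⊔preds={0,1,2,4}  new={0,1,2}  stable

Least fixpoint reached:
  node 0: {0,4}
  node 1: {0,1,2}
  node 2: {}
  node 3: {0,1,2,4}
  node 4: {1,4}
  node 5: {2}
  node 6: {0,2,4}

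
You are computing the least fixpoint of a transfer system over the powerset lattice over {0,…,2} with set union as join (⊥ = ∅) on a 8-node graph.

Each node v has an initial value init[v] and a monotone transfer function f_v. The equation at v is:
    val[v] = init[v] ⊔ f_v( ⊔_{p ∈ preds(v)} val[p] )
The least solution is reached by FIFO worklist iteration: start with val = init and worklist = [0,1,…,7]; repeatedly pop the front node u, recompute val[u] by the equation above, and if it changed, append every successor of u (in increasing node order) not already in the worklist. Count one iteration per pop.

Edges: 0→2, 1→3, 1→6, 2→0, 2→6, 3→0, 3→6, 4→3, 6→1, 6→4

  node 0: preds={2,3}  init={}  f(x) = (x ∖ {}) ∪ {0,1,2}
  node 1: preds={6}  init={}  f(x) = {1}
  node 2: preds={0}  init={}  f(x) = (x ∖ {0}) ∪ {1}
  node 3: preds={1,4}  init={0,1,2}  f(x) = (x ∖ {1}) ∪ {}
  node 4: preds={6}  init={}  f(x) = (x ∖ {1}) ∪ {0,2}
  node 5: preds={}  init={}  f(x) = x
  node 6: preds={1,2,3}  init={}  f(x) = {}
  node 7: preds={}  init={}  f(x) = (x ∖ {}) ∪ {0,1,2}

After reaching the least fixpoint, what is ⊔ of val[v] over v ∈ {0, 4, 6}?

Trace (10 dequeues):
  [1] u=0 | in {0,1,2} | out {0,1,2} | prev {} | push {}
  [2] u=1 | in {} | out {1} | prev {} | push {}
  [3] u=2 | in {0,1,2} | out {1,2} | prev {} | push {0}
  [4] u=3 | in {1} | out {0,1,2} | ==
  [5] u=4 | in {} | out {0,2} | prev {} | push {3}
  [6] u=5 | in {} | out {} | ==
  [7] u=6 | in {0,1,2} | out {} | ==
  [8] u=7 | in {} | out {0,1,2} | prev {} | push {}
  [9] u=0 | in {0,1,2} | out {0,1,2} | ==
  [10] u=3 | in {0,1,2} | out {0,1,2} | ==

Converged values:
  [0] {0,1,2}
  [1] {1}
  [2] {1,2}
  [3] {0,1,2}
  [4] {0,2}
  [5] {}
  [6] {}
  [7] {0,1,2}

{0,1,2}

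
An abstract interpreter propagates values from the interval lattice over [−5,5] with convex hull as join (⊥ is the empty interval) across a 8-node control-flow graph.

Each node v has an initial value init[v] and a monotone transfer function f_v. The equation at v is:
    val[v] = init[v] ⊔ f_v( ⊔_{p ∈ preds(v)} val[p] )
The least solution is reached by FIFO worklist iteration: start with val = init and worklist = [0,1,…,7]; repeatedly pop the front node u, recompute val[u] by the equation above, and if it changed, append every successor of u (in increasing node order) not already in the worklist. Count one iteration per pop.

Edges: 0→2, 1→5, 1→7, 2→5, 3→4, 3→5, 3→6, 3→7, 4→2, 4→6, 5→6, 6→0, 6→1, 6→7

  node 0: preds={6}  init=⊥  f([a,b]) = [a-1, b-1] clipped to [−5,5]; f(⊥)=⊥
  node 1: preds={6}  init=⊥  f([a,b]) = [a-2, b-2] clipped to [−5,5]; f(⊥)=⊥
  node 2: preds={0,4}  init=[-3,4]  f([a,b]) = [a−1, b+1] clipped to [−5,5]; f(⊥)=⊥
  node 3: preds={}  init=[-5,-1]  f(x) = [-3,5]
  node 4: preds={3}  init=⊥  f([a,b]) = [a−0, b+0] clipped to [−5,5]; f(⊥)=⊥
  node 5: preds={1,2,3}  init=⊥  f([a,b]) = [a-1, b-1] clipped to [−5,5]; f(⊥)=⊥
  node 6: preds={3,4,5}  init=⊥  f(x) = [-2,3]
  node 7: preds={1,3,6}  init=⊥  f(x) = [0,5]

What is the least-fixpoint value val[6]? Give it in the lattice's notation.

Iteration log — 14 steps:
  step 1. node 0  ⊔preds=⊥  new=⊥  stable
  step 2. node 1  ⊔preds=⊥  new=⊥  stable
  step 3. node 2  ⊔preds=⊥  new=[-3,4]  stable
  step 4. node 3  ⊔preds=⊥  new=[-5,5]  old=[-5,-1]  +wl: 
  step 5. node 4  ⊔preds=[-5,5]  new=[-5,5]  old=⊥  +wl: 2
  step 6. node 5  ⊔preds=[-5,5]  new=[-5,4]  old=⊥  +wl: 
  step 7. node 6  ⊔preds=[-5,5]  new=[-2,3]  old=⊥  +wl: 0,1
  step 8. node 7  ⊔preds=[-5,5]  new=[0,5]  old=⊥  +wl: 
  step 9. node 2  ⊔preds=[-5,5]  new=[-5,5]  old=[-3,4]  +wl: 5
  step 10. node 0  ⊔preds=[-2,3]  new=[-3,2]  old=⊥  +wl: 2
  step 11. node 1  ⊔preds=[-2,3]  new=[-4,1]  old=⊥  +wl: 7
  step 12. node 5  ⊔preds=[-5,5]  new=[-5,4]  stable
  step 13. node 2  ⊔preds=[-5,5]  new=[-5,5]  stable
  step 14. node 7  ⊔preds=[-5,5]  new=[0,5]  stable

Least fixpoint reached:
  node 0: [-3,2]
  node 1: [-4,1]
  node 2: [-5,5]
  node 3: [-5,5]
  node 4: [-5,5]
  node 5: [-5,4]
  node 6: [-2,3]
  node 7: [0,5]

[-2,3]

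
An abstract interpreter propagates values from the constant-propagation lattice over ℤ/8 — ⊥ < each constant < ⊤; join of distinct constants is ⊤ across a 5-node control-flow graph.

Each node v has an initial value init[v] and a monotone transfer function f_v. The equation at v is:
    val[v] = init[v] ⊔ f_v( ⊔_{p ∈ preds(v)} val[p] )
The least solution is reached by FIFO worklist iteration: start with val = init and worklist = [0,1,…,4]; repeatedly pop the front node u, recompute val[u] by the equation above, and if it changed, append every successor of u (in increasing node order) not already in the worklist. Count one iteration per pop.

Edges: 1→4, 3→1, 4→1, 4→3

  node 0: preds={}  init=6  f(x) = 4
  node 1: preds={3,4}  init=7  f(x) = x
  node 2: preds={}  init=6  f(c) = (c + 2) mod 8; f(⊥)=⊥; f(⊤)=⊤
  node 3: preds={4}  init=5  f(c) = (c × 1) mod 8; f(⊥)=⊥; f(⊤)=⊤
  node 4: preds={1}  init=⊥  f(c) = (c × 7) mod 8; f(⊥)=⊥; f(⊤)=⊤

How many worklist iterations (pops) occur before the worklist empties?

Trace (8 dequeues):
  [1] u=0 | in ⊥ | out ⊤ | prev 6 | push {}
  [2] u=1 | in 5 | out ⊤ | prev 7 | push {}
  [3] u=2 | in ⊥ | out 6 | ==
  [4] u=3 | in ⊥ | out 5 | ==
  [5] u=4 | in ⊤ | out ⊤ | prev ⊥ | push {1,3}
  [6] u=1 | in ⊤ | out ⊤ | ==
  [7] u=3 | in ⊤ | out ⊤ | prev 5 | push {1}
  [8] u=1 | in ⊤ | out ⊤ | ==

Converged values:
  [0] ⊤
  [1] ⊤
  [2] 6
  [3] ⊤
  [4] ⊤

8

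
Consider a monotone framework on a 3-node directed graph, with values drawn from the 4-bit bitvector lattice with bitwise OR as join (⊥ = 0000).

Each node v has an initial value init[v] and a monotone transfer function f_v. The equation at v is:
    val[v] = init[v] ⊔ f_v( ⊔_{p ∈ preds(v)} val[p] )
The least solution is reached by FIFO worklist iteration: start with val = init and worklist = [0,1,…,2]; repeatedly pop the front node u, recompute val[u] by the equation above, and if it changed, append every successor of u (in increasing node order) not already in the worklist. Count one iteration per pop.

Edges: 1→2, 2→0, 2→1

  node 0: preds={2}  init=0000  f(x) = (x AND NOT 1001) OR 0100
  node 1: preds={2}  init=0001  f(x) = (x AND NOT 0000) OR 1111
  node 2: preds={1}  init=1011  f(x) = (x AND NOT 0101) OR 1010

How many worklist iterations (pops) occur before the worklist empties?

3

Iteration log — 3 steps:
  step 1. node 0  ⊔preds=1011  new=0110  old=0000  +wl: 
  step 2. node 1  ⊔preds=1011  new=1111  old=0001  +wl: 
  step 3. node 2  ⊔preds=1111  new=1011  stable

Least fixpoint reached:
  node 0: 0110
  node 1: 1111
  node 2: 1011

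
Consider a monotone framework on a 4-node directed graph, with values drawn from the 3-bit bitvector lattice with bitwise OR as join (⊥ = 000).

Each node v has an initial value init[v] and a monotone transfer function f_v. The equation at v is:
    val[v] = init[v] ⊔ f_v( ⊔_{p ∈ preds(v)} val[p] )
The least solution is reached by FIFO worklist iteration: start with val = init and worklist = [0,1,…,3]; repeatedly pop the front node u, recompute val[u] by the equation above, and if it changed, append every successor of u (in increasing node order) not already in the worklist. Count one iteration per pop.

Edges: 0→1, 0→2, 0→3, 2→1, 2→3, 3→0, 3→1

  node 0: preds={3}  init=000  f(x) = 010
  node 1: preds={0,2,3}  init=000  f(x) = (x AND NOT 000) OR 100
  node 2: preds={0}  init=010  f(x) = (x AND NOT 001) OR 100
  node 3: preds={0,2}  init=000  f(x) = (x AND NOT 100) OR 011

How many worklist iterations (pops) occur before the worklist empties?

Trace (6 dequeues):
  [1] u=0 | in 000 | out 010 | prev 000 | push {}
  [2] u=1 | in 010 | out 110 | prev 000 | push {}
  [3] u=2 | in 010 | out 110 | prev 010 | push {1}
  [4] u=3 | in 110 | out 011 | prev 000 | push {0}
  [5] u=1 | in 111 | out 111 | prev 110 | push {}
  [6] u=0 | in 011 | out 010 | ==

Converged values:
  [0] 010
  [1] 111
  [2] 110
  [3] 011

6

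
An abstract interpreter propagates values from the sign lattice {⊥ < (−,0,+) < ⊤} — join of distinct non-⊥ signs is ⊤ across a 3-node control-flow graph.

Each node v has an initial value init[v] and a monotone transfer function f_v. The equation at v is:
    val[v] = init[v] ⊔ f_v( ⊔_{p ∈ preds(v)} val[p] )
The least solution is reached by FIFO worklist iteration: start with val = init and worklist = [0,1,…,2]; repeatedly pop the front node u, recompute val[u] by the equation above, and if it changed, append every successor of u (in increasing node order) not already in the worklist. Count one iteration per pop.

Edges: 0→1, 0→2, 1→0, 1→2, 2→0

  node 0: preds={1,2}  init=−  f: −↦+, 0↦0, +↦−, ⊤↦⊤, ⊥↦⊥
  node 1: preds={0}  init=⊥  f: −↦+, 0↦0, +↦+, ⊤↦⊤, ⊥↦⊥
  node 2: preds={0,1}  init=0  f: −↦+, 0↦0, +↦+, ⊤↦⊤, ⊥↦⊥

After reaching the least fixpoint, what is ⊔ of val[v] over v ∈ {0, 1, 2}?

⊤

Iteration log — 4 steps:
  step 1. node 0  ⊔preds=0  new=⊤  old=−  +wl: 
  step 2. node 1  ⊔preds=⊤  new=⊤  old=⊥  +wl: 0
  step 3. node 2  ⊔preds=⊤  new=⊤  old=0  +wl: 
  step 4. node 0  ⊔preds=⊤  new=⊤  stable

Least fixpoint reached:
  node 0: ⊤
  node 1: ⊤
  node 2: ⊤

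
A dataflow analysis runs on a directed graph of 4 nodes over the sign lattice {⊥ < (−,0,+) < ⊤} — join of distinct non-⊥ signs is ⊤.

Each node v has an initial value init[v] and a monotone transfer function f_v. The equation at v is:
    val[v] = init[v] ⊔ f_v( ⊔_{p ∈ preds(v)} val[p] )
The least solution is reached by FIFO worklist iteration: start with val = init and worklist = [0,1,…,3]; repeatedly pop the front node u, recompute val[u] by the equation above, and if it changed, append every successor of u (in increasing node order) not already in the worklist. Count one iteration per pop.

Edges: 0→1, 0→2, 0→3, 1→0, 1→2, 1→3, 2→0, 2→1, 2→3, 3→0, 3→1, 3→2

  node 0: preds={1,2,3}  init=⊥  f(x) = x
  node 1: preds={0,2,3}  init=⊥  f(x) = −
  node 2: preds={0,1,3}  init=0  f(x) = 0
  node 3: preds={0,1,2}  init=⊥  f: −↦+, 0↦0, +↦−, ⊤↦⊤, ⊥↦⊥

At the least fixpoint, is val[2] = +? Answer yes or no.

Iteration log — 8 steps:
  step 1. node 0  ⊔preds=0  new=0  old=⊥  +wl: 
  step 2. node 1  ⊔preds=0  new=−  old=⊥  +wl: 0
  step 3. node 2  ⊔preds=⊤  new=0  stable
  step 4. node 3  ⊔preds=⊤  new=⊤  old=⊥  +wl: 1,2
  step 5. node 0  ⊔preds=⊤  new=⊤  old=0  +wl: 3
  step 6. node 1  ⊔preds=⊤  new=−  stable
  step 7. node 2  ⊔preds=⊤  new=0  stable
  step 8. node 3  ⊔preds=⊤  new=⊤  stable

Least fixpoint reached:
  node 0: ⊤
  node 1: −
  node 2: 0
  node 3: ⊤

no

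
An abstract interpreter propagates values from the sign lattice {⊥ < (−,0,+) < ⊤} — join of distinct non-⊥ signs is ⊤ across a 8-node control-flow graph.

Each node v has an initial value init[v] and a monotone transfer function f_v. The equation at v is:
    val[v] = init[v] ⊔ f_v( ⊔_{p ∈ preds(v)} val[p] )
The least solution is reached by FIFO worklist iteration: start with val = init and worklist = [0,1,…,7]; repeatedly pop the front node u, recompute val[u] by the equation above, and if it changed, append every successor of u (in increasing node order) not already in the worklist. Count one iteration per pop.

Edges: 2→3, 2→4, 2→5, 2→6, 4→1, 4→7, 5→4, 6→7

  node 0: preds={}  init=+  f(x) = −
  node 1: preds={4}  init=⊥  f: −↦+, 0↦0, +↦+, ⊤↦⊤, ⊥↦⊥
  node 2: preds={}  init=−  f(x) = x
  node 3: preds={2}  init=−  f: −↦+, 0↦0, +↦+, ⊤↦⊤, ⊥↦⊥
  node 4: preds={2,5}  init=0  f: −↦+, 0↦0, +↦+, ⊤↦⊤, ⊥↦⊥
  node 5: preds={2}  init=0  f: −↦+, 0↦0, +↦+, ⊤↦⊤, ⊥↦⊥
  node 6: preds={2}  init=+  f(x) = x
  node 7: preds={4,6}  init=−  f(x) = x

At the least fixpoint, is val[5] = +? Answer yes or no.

Trace (10 dequeues):
  [1] u=0 | in ⊥ | out ⊤ | prev + | push {}
  [2] u=1 | in 0 | out 0 | prev ⊥ | push {}
  [3] u=2 | in ⊥ | out − | ==
  [4] u=3 | in − | out ⊤ | prev − | push {}
  [5] u=4 | in ⊤ | out ⊤ | prev 0 | push {1}
  [6] u=5 | in − | out ⊤ | prev 0 | push {4}
  [7] u=6 | in − | out ⊤ | prev + | push {}
  [8] u=7 | in ⊤ | out ⊤ | prev − | push {}
  [9] u=1 | in ⊤ | out ⊤ | prev 0 | push {}
  [10] u=4 | in ⊤ | out ⊤ | ==

Converged values:
  [0] ⊤
  [1] ⊤
  [2] −
  [3] ⊤
  [4] ⊤
  [5] ⊤
  [6] ⊤
  [7] ⊤

no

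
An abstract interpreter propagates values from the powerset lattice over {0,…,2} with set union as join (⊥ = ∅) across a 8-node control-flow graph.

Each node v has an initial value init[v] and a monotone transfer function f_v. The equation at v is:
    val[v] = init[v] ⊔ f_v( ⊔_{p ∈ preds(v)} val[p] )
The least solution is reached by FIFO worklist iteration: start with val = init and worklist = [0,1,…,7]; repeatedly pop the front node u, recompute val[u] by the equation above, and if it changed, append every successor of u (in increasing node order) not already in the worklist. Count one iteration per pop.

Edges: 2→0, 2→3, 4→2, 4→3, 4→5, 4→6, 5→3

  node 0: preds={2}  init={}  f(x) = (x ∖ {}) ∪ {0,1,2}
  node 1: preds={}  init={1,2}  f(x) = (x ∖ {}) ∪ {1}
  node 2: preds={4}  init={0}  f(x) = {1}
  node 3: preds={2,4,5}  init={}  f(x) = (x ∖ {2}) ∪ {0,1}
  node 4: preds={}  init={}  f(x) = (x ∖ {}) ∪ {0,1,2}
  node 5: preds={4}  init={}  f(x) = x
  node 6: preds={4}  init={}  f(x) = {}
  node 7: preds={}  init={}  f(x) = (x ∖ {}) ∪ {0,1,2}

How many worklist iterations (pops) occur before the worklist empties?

Worklist (11 pops):
  #1 pop 0: in={0} → {0,1,2} (was {}); enqueue []
  #2 pop 1: in={} → {1,2} (no change)
  #3 pop 2: in={} → {0,1} (was {0}); enqueue [0]
  #4 pop 3: in={0,1} → {0,1} (was {}); enqueue []
  #5 pop 4: in={} → {0,1,2} (was {}); enqueue [2,3]
  #6 pop 5: in={0,1,2} → {0,1,2} (was {}); enqueue []
  #7 pop 6: in={0,1,2} → {} (no change)
  #8 pop 7: in={} → {0,1,2} (was {}); enqueue []
  #9 pop 0: in={0,1} → {0,1,2} (no change)
  #10 pop 2: in={0,1,2} → {0,1} (no change)
  #11 pop 3: in={0,1,2} → {0,1} (no change)

Fixpoint:
  val[0] = {0,1,2}
  val[1] = {1,2}
  val[2] = {0,1}
  val[3] = {0,1}
  val[4] = {0,1,2}
  val[5] = {0,1,2}
  val[6] = {}
  val[7] = {0,1,2}

11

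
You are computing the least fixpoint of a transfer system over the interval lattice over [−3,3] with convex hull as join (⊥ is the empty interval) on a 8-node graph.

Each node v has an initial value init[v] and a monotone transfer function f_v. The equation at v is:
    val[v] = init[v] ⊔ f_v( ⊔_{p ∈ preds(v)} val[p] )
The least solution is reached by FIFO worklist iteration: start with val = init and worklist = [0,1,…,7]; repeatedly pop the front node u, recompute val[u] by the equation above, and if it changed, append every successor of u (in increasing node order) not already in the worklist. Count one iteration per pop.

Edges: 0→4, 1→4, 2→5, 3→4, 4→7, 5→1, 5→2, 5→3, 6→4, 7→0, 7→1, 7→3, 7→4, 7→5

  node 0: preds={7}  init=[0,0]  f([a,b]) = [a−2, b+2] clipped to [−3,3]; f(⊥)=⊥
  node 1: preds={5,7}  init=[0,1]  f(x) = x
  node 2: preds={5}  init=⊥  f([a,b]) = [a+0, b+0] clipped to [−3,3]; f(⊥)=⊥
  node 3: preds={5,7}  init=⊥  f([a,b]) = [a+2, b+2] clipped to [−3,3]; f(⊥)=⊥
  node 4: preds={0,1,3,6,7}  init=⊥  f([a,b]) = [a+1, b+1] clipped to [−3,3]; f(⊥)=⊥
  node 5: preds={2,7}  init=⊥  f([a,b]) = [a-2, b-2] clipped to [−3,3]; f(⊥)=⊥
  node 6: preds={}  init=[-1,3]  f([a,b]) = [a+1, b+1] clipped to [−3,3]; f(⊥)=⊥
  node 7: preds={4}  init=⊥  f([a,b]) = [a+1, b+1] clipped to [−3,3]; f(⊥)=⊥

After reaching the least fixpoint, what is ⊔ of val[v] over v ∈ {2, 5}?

Worklist (29 pops):
  #1 pop 0: in=⊥ → [0,0] (no change)
  #2 pop 1: in=⊥ → [0,1] (no change)
  #3 pop 2: in=⊥ → ⊥ (no change)
  #4 pop 3: in=⊥ → ⊥ (no change)
  #5 pop 4: in=[-1,3] → [0,3] (was ⊥); enqueue []
  #6 pop 5: in=⊥ → ⊥ (no change)
  #7 pop 6: in=⊥ → [-1,3] (no change)
  #8 pop 7: in=[0,3] → [1,3] (was ⊥); enqueue [0,1,3,4,5]
  #9 pop 0: in=[1,3] → [-1,3] (was [0,0]); enqueue []
  #10 pop 1: in=[1,3] → [0,3] (was [0,1]); enqueue []
  #11 pop 3: in=[1,3] → [3,3] (was ⊥); enqueue []
  #12 pop 4: in=[-1,3] → [0,3] (no change)
  #13 pop 5: in=[1,3] → [-1,1] (was ⊥); enqueue [1,2,3]
  #14 pop 1: in=[-1,3] → [-1,3] (was [0,3]); enqueue [4]
  #15 pop 2: in=[-1,1] → [-1,1] (was ⊥); enqueue [5]
  #16 pop 3: in=[-1,3] → [1,3] (was [3,3]); enqueue []
  #17 pop 4: in=[-1,3] → [0,3] (no change)
  #18 pop 5: in=[-1,3] → [-3,1] (was [-1,1]); enqueue [1,2,3]
  #19 pop 1: in=[-3,3] → [-3,3] (was [-1,3]); enqueue [4]
  #20 pop 2: in=[-3,1] → [-3,1] (was [-1,1]); enqueue [5]
  #21 pop 3: in=[-3,3] → [-1,3] (was [1,3]); enqueue []
  #22 pop 4: in=[-3,3] → [-2,3] (was [0,3]); enqueue [7]
  #23 pop 5: in=[-3,3] → [-3,1] (no change)
  #24 pop 7: in=[-2,3] → [-1,3] (was [1,3]); enqueue [0,1,3,4,5]
  #25 pop 0: in=[-1,3] → [-3,3] (was [-1,3]); enqueue []
  #26 pop 1: in=[-3,3] → [-3,3] (no change)
  #27 pop 3: in=[-3,3] → [-1,3] (no change)
  #28 pop 4: in=[-3,3] → [-2,3] (no change)
  #29 pop 5: in=[-3,3] → [-3,1] (no change)

Fixpoint:
  val[0] = [-3,3]
  val[1] = [-3,3]
  val[2] = [-3,1]
  val[3] = [-1,3]
  val[4] = [-2,3]
  val[5] = [-3,1]
  val[6] = [-1,3]
  val[7] = [-1,3]

[-3,1]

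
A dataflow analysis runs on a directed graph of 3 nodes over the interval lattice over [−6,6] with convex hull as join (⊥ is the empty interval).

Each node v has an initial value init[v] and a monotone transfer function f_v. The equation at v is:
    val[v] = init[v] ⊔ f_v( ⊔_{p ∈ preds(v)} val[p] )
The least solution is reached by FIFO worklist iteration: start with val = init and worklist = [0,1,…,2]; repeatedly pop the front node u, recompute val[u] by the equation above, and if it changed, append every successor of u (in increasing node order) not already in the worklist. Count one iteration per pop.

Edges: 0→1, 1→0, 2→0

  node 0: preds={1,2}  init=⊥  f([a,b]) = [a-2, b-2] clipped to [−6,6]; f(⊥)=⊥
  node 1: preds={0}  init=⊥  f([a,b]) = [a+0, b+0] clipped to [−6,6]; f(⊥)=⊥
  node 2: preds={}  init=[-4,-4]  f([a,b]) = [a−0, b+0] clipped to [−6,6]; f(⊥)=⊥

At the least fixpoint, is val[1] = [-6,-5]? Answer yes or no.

no

Worklist (4 pops):
  #1 pop 0: in=[-4,-4] → [-6,-6] (was ⊥); enqueue []
  #2 pop 1: in=[-6,-6] → [-6,-6] (was ⊥); enqueue [0]
  #3 pop 2: in=⊥ → [-4,-4] (no change)
  #4 pop 0: in=[-6,-4] → [-6,-6] (no change)

Fixpoint:
  val[0] = [-6,-6]
  val[1] = [-6,-6]
  val[2] = [-4,-4]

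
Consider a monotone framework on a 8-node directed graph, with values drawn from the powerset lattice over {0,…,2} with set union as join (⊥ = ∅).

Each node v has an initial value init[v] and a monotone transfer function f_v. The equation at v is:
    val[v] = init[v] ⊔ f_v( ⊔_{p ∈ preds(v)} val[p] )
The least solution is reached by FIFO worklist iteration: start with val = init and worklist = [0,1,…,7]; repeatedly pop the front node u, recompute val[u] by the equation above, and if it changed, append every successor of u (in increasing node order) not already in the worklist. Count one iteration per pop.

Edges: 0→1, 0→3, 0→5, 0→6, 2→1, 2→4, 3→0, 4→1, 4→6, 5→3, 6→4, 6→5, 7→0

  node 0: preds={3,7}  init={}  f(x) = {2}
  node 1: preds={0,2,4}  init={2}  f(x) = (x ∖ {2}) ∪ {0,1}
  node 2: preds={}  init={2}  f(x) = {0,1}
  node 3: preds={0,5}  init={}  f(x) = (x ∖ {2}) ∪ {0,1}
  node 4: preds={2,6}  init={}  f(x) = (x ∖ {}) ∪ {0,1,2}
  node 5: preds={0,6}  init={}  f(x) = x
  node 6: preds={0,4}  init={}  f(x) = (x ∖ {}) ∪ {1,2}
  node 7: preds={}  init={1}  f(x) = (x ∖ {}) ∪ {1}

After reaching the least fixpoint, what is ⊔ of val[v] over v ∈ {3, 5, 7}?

Trace (14 dequeues):
  [1] u=0 | in {1} | out {2} | prev {} | push {}
  [2] u=1 | in {2} | out {0,1,2} | prev {2} | push {}
  [3] u=2 | in {} | out {0,1,2} | prev {2} | push {1}
  [4] u=3 | in {2} | out {0,1} | prev {} | push {0}
  [5] u=4 | in {0,1,2} | out {0,1,2} | prev {} | push {}
  [6] u=5 | in {2} | out {2} | prev {} | push {3}
  [7] u=6 | in {0,1,2} | out {0,1,2} | prev {} | push {4,5}
  [8] u=7 | in {} | out {1} | ==
  [9] u=1 | in {0,1,2} | out {0,1,2} | ==
  [10] u=0 | in {0,1} | out {2} | ==
  [11] u=3 | in {2} | out {0,1} | ==
  [12] u=4 | in {0,1,2} | out {0,1,2} | ==
  [13] u=5 | in {0,1,2} | out {0,1,2} | prev {2} | push {3}
  [14] u=3 | in {0,1,2} | out {0,1} | ==

Converged values:
  [0] {2}
  [1] {0,1,2}
  [2] {0,1,2}
  [3] {0,1}
  [4] {0,1,2}
  [5] {0,1,2}
  [6] {0,1,2}
  [7] {1}

{0,1,2}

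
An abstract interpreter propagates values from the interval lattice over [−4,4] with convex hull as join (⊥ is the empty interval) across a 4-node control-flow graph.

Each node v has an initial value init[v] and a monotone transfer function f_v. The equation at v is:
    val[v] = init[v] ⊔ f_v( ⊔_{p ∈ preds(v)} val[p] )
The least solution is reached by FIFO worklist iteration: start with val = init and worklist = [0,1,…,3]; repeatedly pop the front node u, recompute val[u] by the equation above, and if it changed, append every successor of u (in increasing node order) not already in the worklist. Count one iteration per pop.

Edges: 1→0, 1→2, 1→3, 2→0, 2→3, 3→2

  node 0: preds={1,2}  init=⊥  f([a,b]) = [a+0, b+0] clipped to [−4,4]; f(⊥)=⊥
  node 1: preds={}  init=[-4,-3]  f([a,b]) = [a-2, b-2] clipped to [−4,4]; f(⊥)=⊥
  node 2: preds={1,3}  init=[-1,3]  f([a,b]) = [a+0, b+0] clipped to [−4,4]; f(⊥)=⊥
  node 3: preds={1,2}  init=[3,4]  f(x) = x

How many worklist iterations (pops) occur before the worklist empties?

6

Trace (6 dequeues):
  [1] u=0 | in [-4,3] | out [-4,3] | prev ⊥ | push {}
  [2] u=1 | in ⊥ | out [-4,-3] | ==
  [3] u=2 | in [-4,4] | out [-4,4] | prev [-1,3] | push {0}
  [4] u=3 | in [-4,4] | out [-4,4] | prev [3,4] | push {2}
  [5] u=0 | in [-4,4] | out [-4,4] | prev [-4,3] | push {}
  [6] u=2 | in [-4,4] | out [-4,4] | ==

Converged values:
  [0] [-4,4]
  [1] [-4,-3]
  [2] [-4,4]
  [3] [-4,4]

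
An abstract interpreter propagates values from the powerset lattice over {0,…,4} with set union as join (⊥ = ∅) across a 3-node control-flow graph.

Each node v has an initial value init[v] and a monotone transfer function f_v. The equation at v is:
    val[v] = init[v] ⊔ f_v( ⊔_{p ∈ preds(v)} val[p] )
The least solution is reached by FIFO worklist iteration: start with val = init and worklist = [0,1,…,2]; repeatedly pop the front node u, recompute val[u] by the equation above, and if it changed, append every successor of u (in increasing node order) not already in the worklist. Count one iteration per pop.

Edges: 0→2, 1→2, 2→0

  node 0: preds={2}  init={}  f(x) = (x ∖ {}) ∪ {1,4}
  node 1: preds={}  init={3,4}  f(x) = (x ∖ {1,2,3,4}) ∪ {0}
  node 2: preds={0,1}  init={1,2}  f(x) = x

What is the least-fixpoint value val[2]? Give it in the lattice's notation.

{0,1,2,3,4}

Trace (5 dequeues):
  [1] u=0 | in {1,2} | out {1,2,4} | prev {} | push {}
  [2] u=1 | in {} | out {0,3,4} | prev {3,4} | push {}
  [3] u=2 | in {0,1,2,3,4} | out {0,1,2,3,4} | prev {1,2} | push {0}
  [4] u=0 | in {0,1,2,3,4} | out {0,1,2,3,4} | prev {1,2,4} | push {2}
  [5] u=2 | in {0,1,2,3,4} | out {0,1,2,3,4} | ==

Converged values:
  [0] {0,1,2,3,4}
  [1] {0,3,4}
  [2] {0,1,2,3,4}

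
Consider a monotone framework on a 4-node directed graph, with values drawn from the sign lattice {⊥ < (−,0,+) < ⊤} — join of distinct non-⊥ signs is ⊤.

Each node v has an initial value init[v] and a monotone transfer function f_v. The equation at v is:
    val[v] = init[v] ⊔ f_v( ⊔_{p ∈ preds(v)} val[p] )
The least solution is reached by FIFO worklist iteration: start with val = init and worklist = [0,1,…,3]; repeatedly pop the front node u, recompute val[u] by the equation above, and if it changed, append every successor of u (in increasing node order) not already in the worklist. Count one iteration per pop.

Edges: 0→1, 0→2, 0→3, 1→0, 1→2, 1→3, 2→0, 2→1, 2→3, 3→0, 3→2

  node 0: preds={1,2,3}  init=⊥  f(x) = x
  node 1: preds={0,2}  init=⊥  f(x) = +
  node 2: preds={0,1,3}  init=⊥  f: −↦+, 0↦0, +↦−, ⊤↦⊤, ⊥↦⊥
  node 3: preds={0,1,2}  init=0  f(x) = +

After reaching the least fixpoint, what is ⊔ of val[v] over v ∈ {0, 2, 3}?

Trace (8 dequeues):
  [1] u=0 | in 0 | out 0 | prev ⊥ | push {}
  [2] u=1 | in 0 | out + | prev ⊥ | push {0}
  [3] u=2 | in ⊤ | out ⊤ | prev ⊥ | push {1}
  [4] u=3 | in ⊤ | out ⊤ | prev 0 | push {2}
  [5] u=0 | in ⊤ | out ⊤ | prev 0 | push {3}
  [6] u=1 | in ⊤ | out + | ==
  [7] u=2 | in ⊤ | out ⊤ | ==
  [8] u=3 | in ⊤ | out ⊤ | ==

Converged values:
  [0] ⊤
  [1] +
  [2] ⊤
  [3] ⊤

⊤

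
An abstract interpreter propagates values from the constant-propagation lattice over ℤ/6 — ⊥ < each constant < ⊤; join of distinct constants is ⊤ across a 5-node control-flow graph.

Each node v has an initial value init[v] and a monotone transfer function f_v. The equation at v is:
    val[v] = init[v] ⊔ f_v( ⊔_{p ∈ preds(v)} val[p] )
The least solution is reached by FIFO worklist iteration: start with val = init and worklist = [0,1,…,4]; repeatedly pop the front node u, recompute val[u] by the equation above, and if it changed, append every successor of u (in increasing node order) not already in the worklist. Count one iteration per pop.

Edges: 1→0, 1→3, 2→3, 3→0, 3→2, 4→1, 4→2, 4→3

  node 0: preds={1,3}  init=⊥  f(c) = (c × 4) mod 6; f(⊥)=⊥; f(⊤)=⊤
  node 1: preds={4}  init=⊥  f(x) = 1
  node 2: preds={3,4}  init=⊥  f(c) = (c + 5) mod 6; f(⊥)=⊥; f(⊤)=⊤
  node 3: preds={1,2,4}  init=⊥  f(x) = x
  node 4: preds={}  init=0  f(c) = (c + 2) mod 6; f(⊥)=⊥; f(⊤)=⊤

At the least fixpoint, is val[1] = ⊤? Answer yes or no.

no

Worklist (8 pops):
  #1 pop 0: in=⊥ → ⊥ (no change)
  #2 pop 1: in=0 → 1 (was ⊥); enqueue [0]
  #3 pop 2: in=0 → 5 (was ⊥); enqueue []
  #4 pop 3: in=⊤ → ⊤ (was ⊥); enqueue [2]
  #5 pop 4: in=⊥ → 0 (no change)
  #6 pop 0: in=⊤ → ⊤ (was ⊥); enqueue []
  #7 pop 2: in=⊤ → ⊤ (was 5); enqueue [3]
  #8 pop 3: in=⊤ → ⊤ (no change)

Fixpoint:
  val[0] = ⊤
  val[1] = 1
  val[2] = ⊤
  val[3] = ⊤
  val[4] = 0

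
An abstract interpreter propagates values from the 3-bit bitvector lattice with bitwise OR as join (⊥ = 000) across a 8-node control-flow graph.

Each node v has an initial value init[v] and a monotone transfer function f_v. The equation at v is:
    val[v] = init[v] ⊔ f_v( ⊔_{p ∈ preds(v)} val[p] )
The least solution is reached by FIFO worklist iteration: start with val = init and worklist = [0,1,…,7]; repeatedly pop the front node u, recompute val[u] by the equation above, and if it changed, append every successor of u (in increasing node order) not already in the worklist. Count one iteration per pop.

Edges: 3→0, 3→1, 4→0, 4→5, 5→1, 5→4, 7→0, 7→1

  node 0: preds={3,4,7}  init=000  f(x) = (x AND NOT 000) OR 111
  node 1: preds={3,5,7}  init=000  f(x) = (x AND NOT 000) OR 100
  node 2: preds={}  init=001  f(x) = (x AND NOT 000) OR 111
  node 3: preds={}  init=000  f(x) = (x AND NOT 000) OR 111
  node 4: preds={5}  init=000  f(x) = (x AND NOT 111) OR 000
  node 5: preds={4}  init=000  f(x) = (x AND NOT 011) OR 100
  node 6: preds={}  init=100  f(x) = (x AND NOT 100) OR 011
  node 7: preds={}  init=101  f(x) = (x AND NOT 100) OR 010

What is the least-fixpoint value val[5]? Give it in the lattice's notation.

Worklist (11 pops):
  #1 pop 0: in=101 → 111 (was 000); enqueue []
  #2 pop 1: in=101 → 101 (was 000); enqueue []
  #3 pop 2: in=000 → 111 (was 001); enqueue []
  #4 pop 3: in=000 → 111 (was 000); enqueue [0,1]
  #5 pop 4: in=000 → 000 (no change)
  #6 pop 5: in=000 → 100 (was 000); enqueue [4]
  #7 pop 6: in=000 → 111 (was 100); enqueue []
  #8 pop 7: in=000 → 111 (was 101); enqueue []
  #9 pop 0: in=111 → 111 (no change)
  #10 pop 1: in=111 → 111 (was 101); enqueue []
  #11 pop 4: in=100 → 000 (no change)

Fixpoint:
  val[0] = 111
  val[1] = 111
  val[2] = 111
  val[3] = 111
  val[4] = 000
  val[5] = 100
  val[6] = 111
  val[7] = 111

100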